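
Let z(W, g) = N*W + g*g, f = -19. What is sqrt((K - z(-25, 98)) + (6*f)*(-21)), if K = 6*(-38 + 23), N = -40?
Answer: 10*I*sqrt(83) ≈ 91.104*I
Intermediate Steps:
K = -90 (K = 6*(-15) = -90)
z(W, g) = g**2 - 40*W (z(W, g) = -40*W + g*g = -40*W + g**2 = g**2 - 40*W)
sqrt((K - z(-25, 98)) + (6*f)*(-21)) = sqrt((-90 - (98**2 - 40*(-25))) + (6*(-19))*(-21)) = sqrt((-90 - (9604 + 1000)) - 114*(-21)) = sqrt((-90 - 1*10604) + 2394) = sqrt((-90 - 10604) + 2394) = sqrt(-10694 + 2394) = sqrt(-8300) = 10*I*sqrt(83)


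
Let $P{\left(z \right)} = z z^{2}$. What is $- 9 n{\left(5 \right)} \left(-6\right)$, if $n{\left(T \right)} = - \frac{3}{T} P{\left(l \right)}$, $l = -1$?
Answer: $\frac{162}{5} \approx 32.4$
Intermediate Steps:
$P{\left(z \right)} = z^{3}$
$n{\left(T \right)} = \frac{3}{T}$ ($n{\left(T \right)} = - \frac{3}{T} \left(-1\right)^{3} = - \frac{3}{T} \left(-1\right) = \frac{3}{T}$)
$- 9 n{\left(5 \right)} \left(-6\right) = - 9 \cdot \frac{3}{5} \left(-6\right) = - 9 \cdot 3 \cdot \frac{1}{5} \left(-6\right) = \left(-9\right) \frac{3}{5} \left(-6\right) = \left(- \frac{27}{5}\right) \left(-6\right) = \frac{162}{5}$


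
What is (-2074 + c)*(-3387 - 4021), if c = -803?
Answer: 21312816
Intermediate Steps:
(-2074 + c)*(-3387 - 4021) = (-2074 - 803)*(-3387 - 4021) = -2877*(-7408) = 21312816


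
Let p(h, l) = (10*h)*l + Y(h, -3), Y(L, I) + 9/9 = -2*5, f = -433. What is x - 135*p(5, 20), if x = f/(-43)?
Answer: -5740712/43 ≈ -1.3351e+5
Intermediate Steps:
Y(L, I) = -11 (Y(L, I) = -1 - 2*5 = -1 - 10 = -11)
x = 433/43 (x = -433/(-43) = -433*(-1/43) = 433/43 ≈ 10.070)
p(h, l) = -11 + 10*h*l (p(h, l) = (10*h)*l - 11 = 10*h*l - 11 = -11 + 10*h*l)
x - 135*p(5, 20) = 433/43 - 135*(-11 + 10*5*20) = 433/43 - 135*(-11 + 1000) = 433/43 - 135*989 = 433/43 - 133515 = -5740712/43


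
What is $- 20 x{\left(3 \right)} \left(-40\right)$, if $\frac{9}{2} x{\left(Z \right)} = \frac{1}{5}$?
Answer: $\frac{320}{9} \approx 35.556$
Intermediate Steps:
$x{\left(Z \right)} = \frac{2}{45}$ ($x{\left(Z \right)} = \frac{2}{9 \cdot 5} = \frac{2}{9} \cdot \frac{1}{5} = \frac{2}{45}$)
$- 20 x{\left(3 \right)} \left(-40\right) = \left(-20\right) \frac{2}{45} \left(-40\right) = \left(- \frac{8}{9}\right) \left(-40\right) = \frac{320}{9}$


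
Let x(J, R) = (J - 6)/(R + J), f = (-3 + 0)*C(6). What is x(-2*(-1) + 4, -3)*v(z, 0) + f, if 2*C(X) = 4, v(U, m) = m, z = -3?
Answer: -6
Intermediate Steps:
C(X) = 2 (C(X) = (½)*4 = 2)
f = -6 (f = (-3 + 0)*2 = -3*2 = -6)
x(J, R) = (-6 + J)/(J + R)
x(-2*(-1) + 4, -3)*v(z, 0) + f = ((-6 + (-2*(-1) + 4))/((-2*(-1) + 4) - 3))*0 - 6 = ((-6 + (2 + 4))/((2 + 4) - 3))*0 - 6 = ((-6 + 6)/(6 - 3))*0 - 6 = (0/3)*0 - 6 = ((⅓)*0)*0 - 6 = 0*0 - 6 = 0 - 6 = -6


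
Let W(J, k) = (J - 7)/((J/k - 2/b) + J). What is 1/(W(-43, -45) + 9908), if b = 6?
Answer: 1907/18896806 ≈ 0.00010092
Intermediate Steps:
W(J, k) = (-7 + J)/(-1/3 + J + J/k) (W(J, k) = (J - 7)/((J/k - 2/6) + J) = (-7 + J)/((J/k - 2*1/6) + J) = (-7 + J)/((J/k - 1/3) + J) = (-7 + J)/((-1/3 + J/k) + J) = (-7 + J)/(-1/3 + J + J/k))
1/(W(-43, -45) + 9908) = 1/(3*(-45)*(-7 - 43)/(-1*(-45) + 3*(-43) + 3*(-43)*(-45)) + 9908) = 1/(3*(-45)*(-50)/(45 - 129 + 5805) + 9908) = 1/(3*(-45)*(-50)/5721 + 9908) = 1/(3*(-45)*(1/5721)*(-50) + 9908) = 1/(2250/1907 + 9908) = 1/(18896806/1907) = 1907/18896806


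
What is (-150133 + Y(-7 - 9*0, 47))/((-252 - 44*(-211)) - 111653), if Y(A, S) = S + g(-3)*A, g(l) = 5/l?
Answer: 450223/307863 ≈ 1.4624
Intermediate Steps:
Y(A, S) = S - 5*A/3 (Y(A, S) = S + (5/(-3))*A = S + (5*(-⅓))*A = S - 5*A/3)
(-150133 + Y(-7 - 9*0, 47))/((-252 - 44*(-211)) - 111653) = (-150133 + (47 - 5*(-7 - 9*0)/3))/((-252 - 44*(-211)) - 111653) = (-150133 + (47 - 5*(-7 + 0)/3))/((-252 + 9284) - 111653) = (-150133 + (47 - 5/3*(-7)))/(9032 - 111653) = (-150133 + (47 + 35/3))/(-102621) = (-150133 + 176/3)*(-1/102621) = -450223/3*(-1/102621) = 450223/307863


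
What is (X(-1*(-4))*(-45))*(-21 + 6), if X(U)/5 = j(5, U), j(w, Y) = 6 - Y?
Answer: 6750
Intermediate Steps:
X(U) = 30 - 5*U (X(U) = 5*(6 - U) = 30 - 5*U)
(X(-1*(-4))*(-45))*(-21 + 6) = ((30 - (-5)*(-4))*(-45))*(-21 + 6) = ((30 - 5*4)*(-45))*(-15) = ((30 - 20)*(-45))*(-15) = (10*(-45))*(-15) = -450*(-15) = 6750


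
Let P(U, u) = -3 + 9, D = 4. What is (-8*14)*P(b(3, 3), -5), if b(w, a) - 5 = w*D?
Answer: -672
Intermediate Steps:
b(w, a) = 5 + 4*w (b(w, a) = 5 + w*4 = 5 + 4*w)
P(U, u) = 6
(-8*14)*P(b(3, 3), -5) = -8*14*6 = -112*6 = -672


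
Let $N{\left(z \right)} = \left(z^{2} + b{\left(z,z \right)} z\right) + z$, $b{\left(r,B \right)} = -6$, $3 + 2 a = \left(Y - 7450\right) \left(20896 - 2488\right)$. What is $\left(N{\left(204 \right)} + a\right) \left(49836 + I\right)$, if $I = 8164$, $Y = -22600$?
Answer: $-16039297119000$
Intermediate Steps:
$a = - \frac{553160403}{2}$ ($a = - \frac{3}{2} + \frac{\left(-22600 - 7450\right) \left(20896 - 2488\right)}{2} = - \frac{3}{2} + \frac{\left(-30050\right) 18408}{2} = - \frac{3}{2} + \frac{1}{2} \left(-553160400\right) = - \frac{3}{2} - 276580200 = - \frac{553160403}{2} \approx -2.7658 \cdot 10^{8}$)
$N{\left(z \right)} = z^{2} - 5 z$ ($N{\left(z \right)} = \left(z^{2} - 6 z\right) + z = z^{2} - 5 z$)
$\left(N{\left(204 \right)} + a\right) \left(49836 + I\right) = \left(204 \left(-5 + 204\right) - \frac{553160403}{2}\right) \left(49836 + 8164\right) = \left(204 \cdot 199 - \frac{553160403}{2}\right) 58000 = \left(40596 - \frac{553160403}{2}\right) 58000 = \left(- \frac{553079211}{2}\right) 58000 = -16039297119000$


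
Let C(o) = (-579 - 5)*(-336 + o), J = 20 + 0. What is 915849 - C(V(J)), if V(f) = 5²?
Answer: 734225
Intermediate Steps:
J = 20
V(f) = 25
C(o) = 196224 - 584*o (C(o) = -584*(-336 + o) = 196224 - 584*o)
915849 - C(V(J)) = 915849 - (196224 - 584*25) = 915849 - (196224 - 14600) = 915849 - 1*181624 = 915849 - 181624 = 734225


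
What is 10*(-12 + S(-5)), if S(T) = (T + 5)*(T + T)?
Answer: -120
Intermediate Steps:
S(T) = 2*T*(5 + T) (S(T) = (5 + T)*(2*T) = 2*T*(5 + T))
10*(-12 + S(-5)) = 10*(-12 + 2*(-5)*(5 - 5)) = 10*(-12 + 2*(-5)*0) = 10*(-12 + 0) = 10*(-12) = -120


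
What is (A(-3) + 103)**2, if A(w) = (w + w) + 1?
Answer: 9604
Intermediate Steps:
A(w) = 1 + 2*w (A(w) = 2*w + 1 = 1 + 2*w)
(A(-3) + 103)**2 = ((1 + 2*(-3)) + 103)**2 = ((1 - 6) + 103)**2 = (-5 + 103)**2 = 98**2 = 9604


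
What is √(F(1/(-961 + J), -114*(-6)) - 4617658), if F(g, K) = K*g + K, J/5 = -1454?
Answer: 7*I*√6383613140482/8231 ≈ 2148.7*I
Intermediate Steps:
J = -7270 (J = 5*(-1454) = -7270)
F(g, K) = K + K*g
√(F(1/(-961 + J), -114*(-6)) - 4617658) = √((-114*(-6))*(1 + 1/(-961 - 7270)) - 4617658) = √(684*(1 + 1/(-8231)) - 4617658) = √(684*(1 - 1/8231) - 4617658) = √(684*(8230/8231) - 4617658) = √(5629320/8231 - 4617658) = √(-38002313678/8231) = 7*I*√6383613140482/8231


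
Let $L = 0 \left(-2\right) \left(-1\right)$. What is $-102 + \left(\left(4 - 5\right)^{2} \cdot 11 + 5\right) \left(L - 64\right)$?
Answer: $-1126$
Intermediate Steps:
$L = 0$ ($L = 0 \left(-1\right) = 0$)
$-102 + \left(\left(4 - 5\right)^{2} \cdot 11 + 5\right) \left(L - 64\right) = -102 + \left(\left(4 - 5\right)^{2} \cdot 11 + 5\right) \left(0 - 64\right) = -102 + \left(\left(-1\right)^{2} \cdot 11 + 5\right) \left(0 + \left(-84 + 20\right)\right) = -102 + \left(1 \cdot 11 + 5\right) \left(0 - 64\right) = -102 + \left(11 + 5\right) \left(-64\right) = -102 + 16 \left(-64\right) = -102 - 1024 = -1126$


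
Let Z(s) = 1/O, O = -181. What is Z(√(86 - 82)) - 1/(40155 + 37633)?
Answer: -77969/14079628 ≈ -0.0055377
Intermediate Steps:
Z(s) = -1/181 (Z(s) = 1/(-181) = -1/181)
Z(√(86 - 82)) - 1/(40155 + 37633) = -1/181 - 1/(40155 + 37633) = -1/181 - 1/77788 = -77969/14079628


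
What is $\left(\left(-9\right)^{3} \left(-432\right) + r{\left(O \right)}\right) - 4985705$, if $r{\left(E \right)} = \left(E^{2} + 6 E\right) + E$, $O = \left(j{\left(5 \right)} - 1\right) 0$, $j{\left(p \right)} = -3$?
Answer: $-4670777$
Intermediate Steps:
$O = 0$ ($O = \left(-3 - 1\right) 0 = \left(-4\right) 0 = 0$)
$r{\left(E \right)} = E^{2} + 7 E$
$\left(\left(-9\right)^{3} \left(-432\right) + r{\left(O \right)}\right) - 4985705 = \left(\left(-9\right)^{3} \left(-432\right) + 0 \left(7 + 0\right)\right) - 4985705 = \left(\left(-729\right) \left(-432\right) + 0 \cdot 7\right) - 4985705 = \left(314928 + 0\right) - 4985705 = 314928 - 4985705 = -4670777$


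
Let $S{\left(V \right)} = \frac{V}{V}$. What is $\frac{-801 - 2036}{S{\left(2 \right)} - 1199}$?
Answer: $\frac{2837}{1198} \approx 2.3681$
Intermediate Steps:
$S{\left(V \right)} = 1$
$\frac{-801 - 2036}{S{\left(2 \right)} - 1199} = \frac{-801 - 2036}{1 - 1199} = - \frac{2837}{-1198} = \left(-2837\right) \left(- \frac{1}{1198}\right) = \frac{2837}{1198}$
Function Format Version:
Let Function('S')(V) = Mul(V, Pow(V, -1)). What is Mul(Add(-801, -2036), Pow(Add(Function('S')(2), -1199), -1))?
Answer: Rational(2837, 1198) ≈ 2.3681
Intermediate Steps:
Function('S')(V) = 1
Mul(Add(-801, -2036), Pow(Add(Function('S')(2), -1199), -1)) = Mul(Add(-801, -2036), Pow(Add(1, -1199), -1)) = Mul(-2837, Pow(-1198, -1)) = Mul(-2837, Rational(-1, 1198)) = Rational(2837, 1198)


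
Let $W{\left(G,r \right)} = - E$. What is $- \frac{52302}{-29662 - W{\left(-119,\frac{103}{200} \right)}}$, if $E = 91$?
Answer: $\frac{17434}{9857} \approx 1.7687$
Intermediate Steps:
$W{\left(G,r \right)} = -91$ ($W{\left(G,r \right)} = \left(-1\right) 91 = -91$)
$- \frac{52302}{-29662 - W{\left(-119,\frac{103}{200} \right)}} = - \frac{52302}{-29662 - -91} = - \frac{52302}{-29662 + 91} = - \frac{52302}{-29571} = \left(-52302\right) \left(- \frac{1}{29571}\right) = \frac{17434}{9857}$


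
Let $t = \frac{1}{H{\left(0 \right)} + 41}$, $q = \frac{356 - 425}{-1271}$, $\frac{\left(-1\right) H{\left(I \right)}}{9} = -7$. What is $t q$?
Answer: $\frac{69}{132184} \approx 0.000522$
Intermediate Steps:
$H{\left(I \right)} = 63$ ($H{\left(I \right)} = \left(-9\right) \left(-7\right) = 63$)
$q = \frac{69}{1271}$ ($q = \left(356 - 425\right) \left(- \frac{1}{1271}\right) = \left(-69\right) \left(- \frac{1}{1271}\right) = \frac{69}{1271} \approx 0.054288$)
$t = \frac{1}{104}$ ($t = \frac{1}{63 + 41} = \frac{1}{104} \approx 0.0096154$)
$t q = \frac{1}{104} \cdot \frac{69}{1271} = \frac{69}{132184}$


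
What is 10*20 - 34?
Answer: 166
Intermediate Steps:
10*20 - 34 = 200 - 34 = 166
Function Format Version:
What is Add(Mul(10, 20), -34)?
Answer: 166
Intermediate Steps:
Add(Mul(10, 20), -34) = Add(200, -34) = 166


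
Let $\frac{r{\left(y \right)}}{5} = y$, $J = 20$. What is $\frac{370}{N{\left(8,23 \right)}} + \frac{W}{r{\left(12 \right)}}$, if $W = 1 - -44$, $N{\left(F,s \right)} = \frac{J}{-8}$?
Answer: $- \frac{589}{4} \approx -147.25$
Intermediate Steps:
$N{\left(F,s \right)} = - \frac{5}{2}$ ($N{\left(F,s \right)} = \frac{20}{-8} = 20 \left(- \frac{1}{8}\right) = - \frac{5}{2}$)
$r{\left(y \right)} = 5 y$
$W = 45$ ($W = 1 + 44 = 45$)
$\frac{370}{N{\left(8,23 \right)}} + \frac{W}{r{\left(12 \right)}} = \frac{370}{- \frac{5}{2}} + \frac{45}{5 \cdot 12} = 370 \left(- \frac{2}{5}\right) + \frac{45}{60} = -148 + 45 \cdot \frac{1}{60} = -148 + \frac{3}{4} = - \frac{589}{4}$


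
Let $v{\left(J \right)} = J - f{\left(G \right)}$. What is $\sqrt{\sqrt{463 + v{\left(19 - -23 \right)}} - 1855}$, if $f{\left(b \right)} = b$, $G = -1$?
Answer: $\sqrt{-1855 + \sqrt{506}} \approx 42.808 i$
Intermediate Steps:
$v{\left(J \right)} = 1 + J$ ($v{\left(J \right)} = J - -1 = J + 1 = 1 + J$)
$\sqrt{\sqrt{463 + v{\left(19 - -23 \right)}} - 1855} = \sqrt{\sqrt{463 + \left(1 + \left(19 - -23\right)\right)} - 1855} = \sqrt{\sqrt{463 + \left(1 + \left(19 + 23\right)\right)} - 1855} = \sqrt{\sqrt{463 + \left(1 + 42\right)} - 1855} = \sqrt{\sqrt{463 + 43} - 1855} = \sqrt{\sqrt{506} - 1855} = \sqrt{-1855 + \sqrt{506}}$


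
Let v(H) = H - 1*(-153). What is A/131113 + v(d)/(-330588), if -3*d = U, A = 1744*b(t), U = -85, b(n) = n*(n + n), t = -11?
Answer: 104625171800/32508288333 ≈ 3.2184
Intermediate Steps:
b(n) = 2*n² (b(n) = n*(2*n) = 2*n²)
A = 422048 (A = 1744*(2*(-11)²) = 1744*(2*121) = 1744*242 = 422048)
d = 85/3 (d = -⅓*(-85) = 85/3 ≈ 28.333)
v(H) = 153 + H (v(H) = H + 153 = 153 + H)
A/131113 + v(d)/(-330588) = 422048/131113 + (153 + 85/3)/(-330588) = 422048*(1/131113) + (544/3)*(-1/330588) = 422048/131113 - 136/247941 = 104625171800/32508288333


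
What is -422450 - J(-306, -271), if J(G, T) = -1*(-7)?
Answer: -422457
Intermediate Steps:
J(G, T) = 7
-422450 - J(-306, -271) = -422450 - 1*7 = -422450 - 7 = -422457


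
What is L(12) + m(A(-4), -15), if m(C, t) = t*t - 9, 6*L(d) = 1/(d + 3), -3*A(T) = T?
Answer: 19441/90 ≈ 216.01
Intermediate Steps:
A(T) = -T/3
L(d) = 1/(6*(3 + d)) (L(d) = 1/(6*(d + 3)) = 1/(6*(3 + d)))
m(C, t) = -9 + t**2 (m(C, t) = t**2 - 9 = -9 + t**2)
L(12) + m(A(-4), -15) = 1/(6*(3 + 12)) + (-9 + (-15)**2) = (1/6)/15 + (-9 + 225) = (1/6)*(1/15) + 216 = 1/90 + 216 = 19441/90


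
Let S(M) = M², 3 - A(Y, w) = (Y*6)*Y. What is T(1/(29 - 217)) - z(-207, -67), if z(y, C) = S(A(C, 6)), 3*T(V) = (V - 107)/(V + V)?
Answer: -4351652449/6 ≈ -7.2528e+8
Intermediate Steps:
A(Y, w) = 3 - 6*Y² (A(Y, w) = 3 - Y*6*Y = 3 - 6*Y*Y = 3 - 6*Y²)
T(V) = (-107 + V)/(6*V) (T(V) = ((V - 107)/(V + V))/3 = ((-107 + V)/((2*V)))/3 = ((-107 + V)*(1/(2*V)))/3 = ((-107 + V)/(2*V))/3 = (-107 + V)/(6*V))
z(y, C) = (3 - 6*C²)²
T(1/(29 - 217)) - z(-207, -67) = (-107 + 1/(29 - 217))/(6*(1/(29 - 217))) - 9*(-1 + 2*(-67)²)² = (-107 + 1/(-188))/(6*(1/(-188))) - 9*(-1 + 2*4489)² = (-107 - 1/188)/(6*(-1/188)) - 9*(-1 + 8978)² = (⅙)*(-188)*(-20117/188) - 9*8977² = 20117/6 - 9*80586529 = 20117/6 - 1*725278761 = 20117/6 - 725278761 = -4351652449/6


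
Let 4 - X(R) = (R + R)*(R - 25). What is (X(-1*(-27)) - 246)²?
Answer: 122500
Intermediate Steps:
X(R) = 4 - 2*R*(-25 + R) (X(R) = 4 - (R + R)*(R - 25) = 4 - 2*R*(-25 + R))
(X(-1*(-27)) - 246)² = ((4 - 2*(-1*(-27))² + 50*(-1*(-27))) - 246)² = ((4 - 2*27² + 50*27) - 246)² = ((4 - 2*729 + 1350) - 246)² = ((4 - 1458 + 1350) - 246)² = (-104 - 246)² = (-350)² = 122500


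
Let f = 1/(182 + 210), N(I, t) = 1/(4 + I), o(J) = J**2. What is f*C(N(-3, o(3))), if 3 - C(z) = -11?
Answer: 1/28 ≈ 0.035714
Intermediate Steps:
C(z) = 14 (C(z) = 3 - 1*(-11) = 3 + 11 = 14)
f = 1/392 ≈ 0.0025510
f*C(N(-3, o(3))) = (1/392)*14 = 1/28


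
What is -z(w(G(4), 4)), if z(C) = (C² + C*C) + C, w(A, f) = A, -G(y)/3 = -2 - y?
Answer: -666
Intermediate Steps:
G(y) = 6 + 3*y (G(y) = -3*(-2 - y) = 6 + 3*y)
z(C) = C + 2*C² (z(C) = (C² + C²) + C = 2*C² + C = C + 2*C²)
-z(w(G(4), 4)) = -(6 + 3*4)*(1 + 2*(6 + 3*4)) = -(6 + 12)*(1 + 2*(6 + 12)) = -18*(1 + 2*18) = -18*(1 + 36) = -18*37 = -1*666 = -666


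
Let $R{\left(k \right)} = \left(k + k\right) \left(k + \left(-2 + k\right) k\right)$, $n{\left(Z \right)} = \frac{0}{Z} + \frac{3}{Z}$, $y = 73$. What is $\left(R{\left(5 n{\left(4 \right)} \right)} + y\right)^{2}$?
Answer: $\frac{23145721}{1024} \approx 22603.0$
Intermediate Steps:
$n{\left(Z \right)} = \frac{3}{Z}$ ($n{\left(Z \right)} = 0 + \frac{3}{Z} = \frac{3}{Z}$)
$R{\left(k \right)} = 2 k \left(k + k \left(-2 + k\right)\right)$
$\left(R{\left(5 n{\left(4 \right)} \right)} + y\right)^{2} = \left(2 \left(5 \cdot \frac{3}{4}\right)^{2} \left(-1 + 5 \cdot \frac{3}{4}\right) + 73\right)^{2} = \left(2 \left(\frac{15}{4}\right)^{2} \left(-1 + \frac{15}{4}\right) + 73\right)^{2} = \left(2 \cdot \frac{225}{16} \cdot \frac{11}{4} + 73\right)^{2} = \left(\frac{2475}{32} + 73\right)^{2} = \left(\frac{4811}{32}\right)^{2} = \frac{23145721}{1024}$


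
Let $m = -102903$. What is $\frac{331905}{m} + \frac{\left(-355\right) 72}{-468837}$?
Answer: $- \frac{5665894215}{1786841993} \approx -3.1709$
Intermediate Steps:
$\frac{331905}{m} + \frac{\left(-355\right) 72}{-468837} = \frac{331905}{-102903} + \frac{\left(-355\right) 72}{-468837} = 331905 \left(- \frac{1}{102903}\right) - - \frac{2840}{52093} = - \frac{110635}{34301} + \frac{2840}{52093} = - \frac{5665894215}{1786841993}$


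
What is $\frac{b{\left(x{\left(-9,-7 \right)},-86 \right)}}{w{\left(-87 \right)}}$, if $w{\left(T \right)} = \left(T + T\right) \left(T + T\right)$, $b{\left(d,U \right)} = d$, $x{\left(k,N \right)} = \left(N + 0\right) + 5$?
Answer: $- \frac{1}{15138} \approx -6.6059 \cdot 10^{-5}$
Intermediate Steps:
$x{\left(k,N \right)} = 5 + N$ ($x{\left(k,N \right)} = N + 5 = 5 + N$)
$w{\left(T \right)} = 4 T^{2}$ ($w{\left(T \right)} = 2 T 2 T = 4 T^{2}$)
$\frac{b{\left(x{\left(-9,-7 \right)},-86 \right)}}{w{\left(-87 \right)}} = \frac{5 - 7}{4 \left(-87\right)^{2}} = - \frac{2}{4 \cdot 7569} = - \frac{2}{30276} = \left(-2\right) \frac{1}{30276} = - \frac{1}{15138}$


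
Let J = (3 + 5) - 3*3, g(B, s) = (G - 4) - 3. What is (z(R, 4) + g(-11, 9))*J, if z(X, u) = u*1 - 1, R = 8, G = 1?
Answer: 3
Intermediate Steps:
g(B, s) = -6 (g(B, s) = (1 - 4) - 3 = -3 - 3 = -6)
z(X, u) = -1 + u (z(X, u) = u - 1 = -1 + u)
J = -1 (J = 8 - 9 = -1)
(z(R, 4) + g(-11, 9))*J = ((-1 + 4) - 6)*(-1) = (3 - 6)*(-1) = -3*(-1) = 3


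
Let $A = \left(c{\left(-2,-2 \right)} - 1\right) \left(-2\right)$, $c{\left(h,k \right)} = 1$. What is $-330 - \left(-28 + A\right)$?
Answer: $-302$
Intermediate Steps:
$A = 0$ ($A = \left(1 - 1\right) \left(-2\right) = 0 \left(-2\right) = 0$)
$-330 - \left(-28 + A\right) = -330 - -28 = -330 + \left(28 + 0\right) = -330 + 28 = -302$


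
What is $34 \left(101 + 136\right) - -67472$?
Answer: $75530$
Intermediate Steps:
$34 \left(101 + 136\right) - -67472 = 34 \cdot 237 + 67472 = 8058 + 67472 = 75530$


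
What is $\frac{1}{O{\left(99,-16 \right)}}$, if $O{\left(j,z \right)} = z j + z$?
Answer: $- \frac{1}{1600} \approx -0.000625$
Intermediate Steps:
$O{\left(j,z \right)} = z + j z$ ($O{\left(j,z \right)} = j z + z = z + j z$)
$\frac{1}{O{\left(99,-16 \right)}} = \frac{1}{\left(-16\right) \left(1 + 99\right)} = \frac{1}{\left(-16\right) 100} = \frac{1}{-1600} = - \frac{1}{1600}$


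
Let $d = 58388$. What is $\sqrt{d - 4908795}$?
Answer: $i \sqrt{4850407} \approx 2202.4 i$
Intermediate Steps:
$\sqrt{d - 4908795} = \sqrt{58388 - 4908795} = \sqrt{-4850407} = i \sqrt{4850407}$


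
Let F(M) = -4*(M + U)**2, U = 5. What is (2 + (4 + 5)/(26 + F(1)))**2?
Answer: 51529/13924 ≈ 3.7007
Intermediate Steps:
F(M) = -4*(5 + M)**2 (F(M) = -4*(M + 5)**2 = -4*(5 + M)**2)
(2 + (4 + 5)/(26 + F(1)))**2 = (2 + (4 + 5)/(26 - 4*(5 + 1)**2))**2 = (2 + 9/(26 - 4*6**2))**2 = (2 + 9/(26 - 4*36))**2 = (2 + 9/(26 - 144))**2 = (2 + 9/(-118))**2 = (2 + 9*(-1/118))**2 = (2 - 9/118)**2 = (227/118)**2 = 51529/13924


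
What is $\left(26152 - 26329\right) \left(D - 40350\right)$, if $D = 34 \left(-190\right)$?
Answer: $8285370$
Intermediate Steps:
$D = -6460$
$\left(26152 - 26329\right) \left(D - 40350\right) = \left(26152 - 26329\right) \left(-6460 - 40350\right) = \left(-177\right) \left(-46810\right) = 8285370$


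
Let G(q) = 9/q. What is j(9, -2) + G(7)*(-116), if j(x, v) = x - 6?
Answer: -1023/7 ≈ -146.14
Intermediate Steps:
j(x, v) = -6 + x
j(9, -2) + G(7)*(-116) = (-6 + 9) + (9/7)*(-116) = 3 + (9*(⅐))*(-116) = 3 + (9/7)*(-116) = 3 - 1044/7 = -1023/7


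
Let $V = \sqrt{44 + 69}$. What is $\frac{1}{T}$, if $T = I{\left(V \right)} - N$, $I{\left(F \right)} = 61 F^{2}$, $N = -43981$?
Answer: $\frac{1}{50874} \approx 1.9656 \cdot 10^{-5}$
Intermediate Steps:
$V = \sqrt{113} \approx 10.63$
$T = 50874$ ($T = 61 \left(\sqrt{113}\right)^{2} - -43981 = 61 \cdot 113 + 43981 = 6893 + 43981 = 50874$)
$\frac{1}{T} = \frac{1}{50874}$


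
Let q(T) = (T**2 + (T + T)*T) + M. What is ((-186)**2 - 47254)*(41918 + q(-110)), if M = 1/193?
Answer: -191086117350/193 ≈ -9.9008e+8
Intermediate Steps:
M = 1/193 ≈ 0.0051813
q(T) = 1/193 + 3*T**2 (q(T) = (T**2 + (T + T)*T) + 1/193 = (T**2 + (2*T)*T) + 1/193 = (T**2 + 2*T**2) + 1/193 = 3*T**2 + 1/193 = 1/193 + 3*T**2)
((-186)**2 - 47254)*(41918 + q(-110)) = ((-186)**2 - 47254)*(41918 + (1/193 + 3*(-110)**2)) = (34596 - 47254)*(41918 + (1/193 + 3*12100)) = -12658*(41918 + (1/193 + 36300)) = -12658*(41918 + 7005901/193) = -12658*15096075/193 = -191086117350/193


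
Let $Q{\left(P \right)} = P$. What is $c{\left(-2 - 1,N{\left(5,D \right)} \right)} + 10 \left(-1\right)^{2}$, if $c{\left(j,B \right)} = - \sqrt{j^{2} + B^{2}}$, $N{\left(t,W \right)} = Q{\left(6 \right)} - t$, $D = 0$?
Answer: $10 - \sqrt{10} \approx 6.8377$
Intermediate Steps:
$N{\left(t,W \right)} = 6 - t$
$c{\left(j,B \right)} = - \sqrt{B^{2} + j^{2}}$
$c{\left(-2 - 1,N{\left(5,D \right)} \right)} + 10 \left(-1\right)^{2} = - \sqrt{\left(6 - 5\right)^{2} + \left(-2 - 1\right)^{2}} + 10 \left(-1\right)^{2} = - \sqrt{\left(6 - 5\right)^{2} + \left(-3\right)^{2}} + 10 \cdot 1 = - \sqrt{1^{2} + 9} + 10 = - \sqrt{1 + 9} + 10 = - \sqrt{10} + 10 = 10 - \sqrt{10}$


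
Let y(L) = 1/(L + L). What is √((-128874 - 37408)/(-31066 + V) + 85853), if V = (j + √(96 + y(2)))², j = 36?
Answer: √(30572960889 - 37088496*√385)/(3*√(39565 - 48*√385)) ≈ 293.02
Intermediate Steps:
y(L) = 1/(2*L)
V = (36 + √385/2)² (V = (36 + √(96 + (½)/2))² = (36 + √(96 + (½)*(½)))² = (36 + √(96 + ¼))² = (36 + √(385/4))² = (36 + √385/2)² ≈ 2098.6)
√((-128874 - 37408)/(-31066 + V) + 85853) = √((-128874 - 37408)/(-31066 + (72 + √385)²/4) + 85853) = √(-166282/(-31066 + (72 + √385)²/4) + 85853) = √(85853 - 166282/(-31066 + (72 + √385)²/4))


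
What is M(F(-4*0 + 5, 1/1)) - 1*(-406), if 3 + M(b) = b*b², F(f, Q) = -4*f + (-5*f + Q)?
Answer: -84781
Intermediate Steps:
F(f, Q) = Q - 9*f (F(f, Q) = -4*f + (Q - 5*f) = Q - 9*f)
M(b) = -3 + b³ (M(b) = -3 + b*b² = -3 + b³)
M(F(-4*0 + 5, 1/1)) - 1*(-406) = (-3 + (1/1 - 9*(-4*0 + 5))³) - 1*(-406) = (-3 + (1*1 - 9*(0 + 5))³) + 406 = (-3 + (1 - 9*5)³) + 406 = (-3 + (1 - 45)³) + 406 = (-3 + (-44)³) + 406 = (-3 - 85184) + 406 = -85187 + 406 = -84781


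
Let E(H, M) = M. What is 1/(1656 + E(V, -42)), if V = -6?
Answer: 1/1614 ≈ 0.00061958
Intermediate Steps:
1/(1656 + E(V, -42)) = 1/(1656 - 42) = 1/1614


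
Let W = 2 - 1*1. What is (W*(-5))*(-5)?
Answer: 25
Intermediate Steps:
W = 1 (W = 2 - 1 = 1)
(W*(-5))*(-5) = (1*(-5))*(-5) = -5*(-5) = 25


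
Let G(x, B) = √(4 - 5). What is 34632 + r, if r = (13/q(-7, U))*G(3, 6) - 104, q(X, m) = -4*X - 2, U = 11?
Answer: 34528 + I/2 ≈ 34528.0 + 0.5*I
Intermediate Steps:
q(X, m) = -2 - 4*X
G(x, B) = I (G(x, B) = √(-1) = I)
r = -104 + I/2 (r = (13/(-2 - 4*(-7)))*I - 104 = (13/(-2 + 28))*I - 104 = (13/26)*I - 104 = (13*(1/26))*I - 104 = I/2 - 104 = -104 + I/2 ≈ -104.0 + 0.5*I)
34632 + r = 34632 + (-104 + I/2) = 34528 + I/2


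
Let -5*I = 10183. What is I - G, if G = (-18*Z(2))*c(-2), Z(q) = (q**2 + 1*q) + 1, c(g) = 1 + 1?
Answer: -8923/5 ≈ -1784.6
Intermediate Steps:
c(g) = 2
I = -10183/5 (I = -1/5*10183 = -10183/5 ≈ -2036.6)
Z(q) = 1 + q + q**2 (Z(q) = (q**2 + q) + 1 = (q + q**2) + 1 = 1 + q + q**2)
G = -252 (G = -18*(1 + 2 + 2**2)*2 = -18*(1 + 2 + 4)*2 = -18*7*2 = -126*2 = -252)
I - G = -10183/5 - 1*(-252) = -10183/5 + 252 = -8923/5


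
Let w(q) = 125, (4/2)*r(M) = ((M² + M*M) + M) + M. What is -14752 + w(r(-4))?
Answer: -14627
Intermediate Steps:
r(M) = M + M² (r(M) = (((M² + M*M) + M) + M)/2 = (((M² + M²) + M) + M)/2 = ((2*M² + M) + M)/2 = ((M + 2*M²) + M)/2 = (2*M + 2*M²)/2 = M + M²)
-14752 + w(r(-4)) = -14752 + 125 = -14627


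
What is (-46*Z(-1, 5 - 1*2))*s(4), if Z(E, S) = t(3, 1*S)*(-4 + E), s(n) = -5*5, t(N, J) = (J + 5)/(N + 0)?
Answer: -46000/3 ≈ -15333.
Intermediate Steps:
t(N, J) = (5 + J)/N
s(n) = -25
Z(E, S) = (-4 + E)*(5/3 + S/3) (Z(E, S) = ((5 + 1*S)/3)*(-4 + E) = ((5 + S)/3)*(-4 + E) = (5/3 + S/3)*(-4 + E) = (-4 + E)*(5/3 + S/3))
(-46*Z(-1, 5 - 1*2))*s(4) = -46*(-4 - 1)*(5 + (5 - 1*2))/3*(-25) = -46*(-5)*(5 + (5 - 2))/3*(-25) = -46*(-5)*(5 + 3)/3*(-25) = -46*(-5)*8/3*(-25) = -46*(-40/3)*(-25) = (1840/3)*(-25) = -46000/3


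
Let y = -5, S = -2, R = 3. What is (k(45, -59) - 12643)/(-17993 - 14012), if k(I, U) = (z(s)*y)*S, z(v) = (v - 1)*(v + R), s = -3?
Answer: 12643/32005 ≈ 0.39503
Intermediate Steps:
z(v) = (-1 + v)*(3 + v) (z(v) = (v - 1)*(v + 3) = (-1 + v)*(3 + v))
k(I, U) = 0 (k(I, U) = ((-3 + (-3)² + 2*(-3))*(-5))*(-2) = ((-3 + 9 - 6)*(-5))*(-2) = (0*(-5))*(-2) = 0*(-2) = 0)
(k(45, -59) - 12643)/(-17993 - 14012) = (0 - 12643)/(-17993 - 14012) = -12643/(-32005) = -12643*(-1/32005) = 12643/32005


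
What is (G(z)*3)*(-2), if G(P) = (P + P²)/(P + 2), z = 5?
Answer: -180/7 ≈ -25.714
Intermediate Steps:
G(P) = (P + P²)/(2 + P)
(G(z)*3)*(-2) = ((5*(1 + 5)/(2 + 5))*3)*(-2) = ((5*6/7)*3)*(-2) = ((5*(⅐)*6)*3)*(-2) = ((30/7)*3)*(-2) = (90/7)*(-2) = -180/7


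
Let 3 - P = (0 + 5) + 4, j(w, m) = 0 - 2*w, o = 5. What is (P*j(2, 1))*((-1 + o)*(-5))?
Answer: -480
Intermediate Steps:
j(w, m) = -2*w
P = -6 (P = 3 - ((0 + 5) + 4) = 3 - (5 + 4) = 3 - 1*9 = 3 - 9 = -6)
(P*j(2, 1))*((-1 + o)*(-5)) = (-(-12)*2)*((-1 + 5)*(-5)) = (-6*(-4))*(4*(-5)) = 24*(-20) = -480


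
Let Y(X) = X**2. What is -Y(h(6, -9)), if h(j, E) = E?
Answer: -81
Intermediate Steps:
-Y(h(6, -9)) = -1*(-9)**2 = -1*81 = -81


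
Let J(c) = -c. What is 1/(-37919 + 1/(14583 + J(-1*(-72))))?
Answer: -14511/550242608 ≈ -2.6372e-5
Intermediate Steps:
1/(-37919 + 1/(14583 + J(-1*(-72)))) = 1/(-37919 + 1/(14583 - (-1)*(-72))) = 1/(-37919 + 1/(14583 - 1*72)) = 1/(-37919 + 1/(14583 - 72)) = 1/(-37919 + 1/14511) = 1/(-550242608/14511) = -14511/550242608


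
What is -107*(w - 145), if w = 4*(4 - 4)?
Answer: 15515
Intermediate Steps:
w = 0 (w = 4*0 = 0)
-107*(w - 145) = -107*(0 - 145) = -107*(-145) = 15515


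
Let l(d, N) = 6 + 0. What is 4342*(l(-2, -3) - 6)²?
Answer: 0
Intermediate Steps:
l(d, N) = 6
4342*(l(-2, -3) - 6)² = 4342*(6 - 6)² = 4342*0² = 4342*0 = 0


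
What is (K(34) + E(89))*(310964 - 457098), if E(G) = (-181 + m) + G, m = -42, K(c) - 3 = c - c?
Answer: 19143554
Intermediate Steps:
K(c) = 3 (K(c) = 3 + (c - c) = 3 + 0 = 3)
E(G) = -223 + G (E(G) = (-181 - 42) + G = -223 + G)
(K(34) + E(89))*(310964 - 457098) = (3 + (-223 + 89))*(310964 - 457098) = (3 - 134)*(-146134) = -131*(-146134) = 19143554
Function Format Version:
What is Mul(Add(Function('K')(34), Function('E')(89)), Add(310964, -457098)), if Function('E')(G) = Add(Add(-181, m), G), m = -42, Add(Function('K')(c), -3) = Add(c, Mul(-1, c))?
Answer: 19143554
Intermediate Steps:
Function('K')(c) = 3 (Function('K')(c) = Add(3, Add(c, Mul(-1, c))) = Add(3, 0) = 3)
Function('E')(G) = Add(-223, G) (Function('E')(G) = Add(Add(-181, -42), G) = Add(-223, G))
Mul(Add(Function('K')(34), Function('E')(89)), Add(310964, -457098)) = Mul(Add(3, Add(-223, 89)), Add(310964, -457098)) = Mul(Add(3, -134), -146134) = Mul(-131, -146134) = 19143554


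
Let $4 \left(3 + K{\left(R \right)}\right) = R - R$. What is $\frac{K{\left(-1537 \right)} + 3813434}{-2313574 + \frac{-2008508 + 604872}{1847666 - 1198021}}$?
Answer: $- \frac{2477376381995}{1503003184866} \approx -1.6483$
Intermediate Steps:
$K{\left(R \right)} = -3$ ($K{\left(R \right)} = -3 + \frac{R - R}{4} = -3 + \frac{1}{4} \cdot 0 = -3 + 0 = -3$)
$\frac{K{\left(-1537 \right)} + 3813434}{-2313574 + \frac{-2008508 + 604872}{1847666 - 1198021}} = \frac{-3 + 3813434}{-2313574 + \frac{-2008508 + 604872}{1847666 - 1198021}} = \frac{3813431}{-2313574 - \frac{1403636}{649645}} = \frac{3813431}{- \frac{1503003184866}{649645}} = 3813431 \left(- \frac{649645}{1503003184866}\right) = - \frac{2477376381995}{1503003184866}$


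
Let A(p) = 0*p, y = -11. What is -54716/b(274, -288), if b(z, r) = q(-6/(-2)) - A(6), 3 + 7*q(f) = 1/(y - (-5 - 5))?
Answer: 95753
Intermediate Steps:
q(f) = -4/7 (q(f) = -3/7 + 1/(7*(-11 - (-5 - 5))) = -3/7 + 1/(7*(-11 - 1*(-10))) = -3/7 + 1/(7*(-11 + 10)) = -3/7 + (1/7)/(-1) = -3/7 + (1/7)*(-1) = -3/7 - 1/7 = -4/7)
A(p) = 0
b(z, r) = -4/7 (b(z, r) = -4/7 - 1*0 = -4/7 + 0 = -4/7)
-54716/b(274, -288) = -54716/(-4/7) = -54716*(-7/4) = 95753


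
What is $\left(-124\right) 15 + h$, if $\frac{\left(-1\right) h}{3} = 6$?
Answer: $-1878$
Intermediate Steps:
$h = -18$ ($h = \left(-3\right) 6 = -18$)
$\left(-124\right) 15 + h = \left(-124\right) 15 - 18 = -1860 - 18 = -1878$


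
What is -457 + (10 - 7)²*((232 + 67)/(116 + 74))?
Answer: -84139/190 ≈ -442.84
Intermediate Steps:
-457 + (10 - 7)²*((232 + 67)/(116 + 74)) = -457 + 3²*(299/190) = -457 + 9*(299*(1/190)) = -457 + 9*(299/190) = -457 + 2691/190 = -84139/190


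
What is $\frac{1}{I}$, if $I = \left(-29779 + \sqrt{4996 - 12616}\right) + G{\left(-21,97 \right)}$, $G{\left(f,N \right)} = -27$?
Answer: $- \frac{14903}{444202628} - \frac{i \sqrt{1905}}{444202628} \approx -3.355 \cdot 10^{-5} - 9.8258 \cdot 10^{-8} i$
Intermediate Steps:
$I = -29806 + 2 i \sqrt{1905}$ ($I = \left(-29779 + \sqrt{4996 - 12616}\right) - 27 = \left(-29779 + \sqrt{-7620}\right) - 27 = \left(-29779 + 2 i \sqrt{1905}\right) - 27 = -29806 + 2 i \sqrt{1905} \approx -29806.0 + 87.293 i$)
$\frac{1}{I} = \frac{1}{-29806 + 2 i \sqrt{1905}}$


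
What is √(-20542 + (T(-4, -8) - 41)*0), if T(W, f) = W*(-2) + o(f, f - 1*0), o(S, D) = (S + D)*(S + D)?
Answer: I*√20542 ≈ 143.32*I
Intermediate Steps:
o(S, D) = (D + S)² (o(S, D) = (D + S)*(D + S) = (D + S)²)
T(W, f) = -2*W + 4*f² (T(W, f) = W*(-2) + ((f - 1*0) + f)² = -2*W + ((f + 0) + f)² = -2*W + (f + f)² = -2*W + (2*f)² = -2*W + 4*f²)
√(-20542 + (T(-4, -8) - 41)*0) = √(-20542 + ((-2*(-4) + 4*(-8)²) - 41)*0) = √(-20542 + ((8 + 4*64) - 41)*0) = √(-20542 + ((8 + 256) - 41)*0) = √(-20542 + (264 - 41)*0) = √(-20542 + 223*0) = √(-20542 + 0) = √(-20542) = I*√20542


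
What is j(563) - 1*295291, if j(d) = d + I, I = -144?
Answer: -294872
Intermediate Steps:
j(d) = -144 + d (j(d) = d - 144 = -144 + d)
j(563) - 1*295291 = (-144 + 563) - 1*295291 = 419 - 295291 = -294872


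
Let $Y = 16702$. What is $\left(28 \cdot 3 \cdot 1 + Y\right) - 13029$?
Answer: $3757$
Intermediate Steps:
$\left(28 \cdot 3 \cdot 1 + Y\right) - 13029 = \left(28 \cdot 3 \cdot 1 + 16702\right) - 13029 = \left(84 \cdot 1 + 16702\right) - 13029 = \left(84 + 16702\right) - 13029 = 16786 - 13029 = 3757$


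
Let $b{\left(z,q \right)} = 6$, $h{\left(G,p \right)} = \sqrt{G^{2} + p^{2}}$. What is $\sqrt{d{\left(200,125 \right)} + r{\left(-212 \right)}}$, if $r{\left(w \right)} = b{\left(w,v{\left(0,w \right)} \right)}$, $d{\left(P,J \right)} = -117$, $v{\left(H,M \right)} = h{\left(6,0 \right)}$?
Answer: $i \sqrt{111} \approx 10.536 i$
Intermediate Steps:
$v{\left(H,M \right)} = 6$ ($v{\left(H,M \right)} = \sqrt{6^{2} + 0^{2}} = \sqrt{36 + 0} = \sqrt{36} = 6$)
$r{\left(w \right)} = 6$
$\sqrt{d{\left(200,125 \right)} + r{\left(-212 \right)}} = \sqrt{-117 + 6} = \sqrt{-111} = i \sqrt{111}$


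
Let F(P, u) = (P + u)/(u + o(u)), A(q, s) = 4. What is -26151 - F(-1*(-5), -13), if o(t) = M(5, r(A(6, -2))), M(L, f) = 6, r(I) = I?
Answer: -183065/7 ≈ -26152.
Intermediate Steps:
o(t) = 6
F(P, u) = (P + u)/(6 + u) (F(P, u) = (P + u)/(u + 6) = (P + u)/(6 + u))
-26151 - F(-1*(-5), -13) = -26151 - (-1*(-5) - 13)/(6 - 13) = -26151 - (5 - 13)/(-7) = -26151 - (-1)*(-8)/7 = -26151 - 1*8/7 = -26151 - 8/7 = -183065/7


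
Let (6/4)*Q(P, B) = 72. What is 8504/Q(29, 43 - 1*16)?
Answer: 1063/6 ≈ 177.17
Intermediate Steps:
Q(P, B) = 48 (Q(P, B) = (⅔)*72 = 48)
8504/Q(29, 43 - 1*16) = 8504/48 = 8504*(1/48) = 1063/6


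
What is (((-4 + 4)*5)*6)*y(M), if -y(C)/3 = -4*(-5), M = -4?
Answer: 0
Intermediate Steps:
y(C) = -60 (y(C) = -(-12)*(-5) = -3*20 = -60)
(((-4 + 4)*5)*6)*y(M) = (((-4 + 4)*5)*6)*(-60) = ((0*5)*6)*(-60) = (0*6)*(-60) = 0*(-60) = 0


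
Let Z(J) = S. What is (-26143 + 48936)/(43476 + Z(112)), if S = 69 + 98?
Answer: 22793/43643 ≈ 0.52226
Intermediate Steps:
S = 167
Z(J) = 167
(-26143 + 48936)/(43476 + Z(112)) = (-26143 + 48936)/(43476 + 167) = 22793/43643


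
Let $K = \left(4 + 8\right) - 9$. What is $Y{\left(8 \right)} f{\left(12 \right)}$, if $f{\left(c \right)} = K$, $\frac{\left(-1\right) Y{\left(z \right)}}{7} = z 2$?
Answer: $-336$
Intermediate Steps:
$Y{\left(z \right)} = - 14 z$ ($Y{\left(z \right)} = - 7 z 2 = - 7 \cdot 2 z = - 14 z$)
$K = 3$ ($K = 12 - 9 = 3$)
$f{\left(c \right)} = 3$
$Y{\left(8 \right)} f{\left(12 \right)} = \left(-14\right) 8 \cdot 3 = \left(-112\right) 3 = -336$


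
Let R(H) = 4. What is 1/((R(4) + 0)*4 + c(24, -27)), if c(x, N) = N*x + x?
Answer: -1/608 ≈ -0.0016447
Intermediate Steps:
c(x, N) = x + N*x
1/((R(4) + 0)*4 + c(24, -27)) = 1/((4 + 0)*4 + 24*(1 - 27)) = 1/(4*4 + 24*(-26)) = 1/(16 - 624) = 1/(-608) = -1/608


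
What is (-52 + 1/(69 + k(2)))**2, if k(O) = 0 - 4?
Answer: 11417641/4225 ≈ 2702.4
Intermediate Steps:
k(O) = -4
(-52 + 1/(69 + k(2)))**2 = (-52 + 1/(69 - 4))**2 = (-52 + 1/65)**2 = (-3379/65)**2 = 11417641/4225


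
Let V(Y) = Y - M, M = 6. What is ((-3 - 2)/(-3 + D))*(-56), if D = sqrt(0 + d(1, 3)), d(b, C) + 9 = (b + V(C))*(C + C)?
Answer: -28 - 28*I*sqrt(21)/3 ≈ -28.0 - 42.771*I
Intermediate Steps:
V(Y) = -6 + Y (V(Y) = Y - 1*6 = Y - 6 = -6 + Y)
d(b, C) = -9 + 2*C*(-6 + C + b) (d(b, C) = -9 + (b + (-6 + C))*(C + C) = -9 + (-6 + C + b)*(2*C) = -9 + 2*C*(-6 + C + b))
D = I*sqrt(21) (D = sqrt(0 + (-9 + 2*3*1 + 2*3*(-6 + 3))) = sqrt(0 + (-9 + 6 + 2*3*(-3))) = sqrt(0 + (-9 + 6 - 18)) = sqrt(0 - 21) = sqrt(-21) = I*sqrt(21) ≈ 4.5826*I)
((-3 - 2)/(-3 + D))*(-56) = ((-3 - 2)/(-3 + I*sqrt(21)))*(-56) = -5/(-3 + I*sqrt(21))*(-56) = 280/(-3 + I*sqrt(21))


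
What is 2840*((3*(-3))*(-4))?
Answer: 102240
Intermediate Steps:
2840*((3*(-3))*(-4)) = 2840*(-9*(-4)) = 2840*36 = 102240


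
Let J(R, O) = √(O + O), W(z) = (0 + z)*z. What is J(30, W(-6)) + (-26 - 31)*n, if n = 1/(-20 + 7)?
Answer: 57/13 + 6*√2 ≈ 12.870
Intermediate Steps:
W(z) = z² (W(z) = z*z = z²)
J(R, O) = √2*√O (J(R, O) = √(2*O) = √2*√O)
n = -1/13 (n = 1/(-13) = -1/13 ≈ -0.076923)
J(30, W(-6)) + (-26 - 31)*n = √2*√((-6)²) + (-26 - 31)*(-1/13) = √2*√36 - 57*(-1/13) = √2*6 + 57/13 = 6*√2 + 57/13 = 57/13 + 6*√2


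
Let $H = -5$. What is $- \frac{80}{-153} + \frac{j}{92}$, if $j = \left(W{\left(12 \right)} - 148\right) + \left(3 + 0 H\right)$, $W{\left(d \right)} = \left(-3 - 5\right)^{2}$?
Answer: $- \frac{5033}{14076} \approx -0.35756$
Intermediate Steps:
$W{\left(d \right)} = 64$ ($W{\left(d \right)} = \left(-8\right)^{2} = 64$)
$j = -81$ ($j = \left(64 - 148\right) + \left(3 + 0 \left(-5\right)\right) = -84 + \left(3 + 0\right) = -84 + 3 = -81$)
$- \frac{80}{-153} + \frac{j}{92} = - \frac{80}{-153} - \frac{81}{92} = \left(-80\right) \left(- \frac{1}{153}\right) - \frac{81}{92} = \frac{80}{153} - \frac{81}{92} = - \frac{5033}{14076}$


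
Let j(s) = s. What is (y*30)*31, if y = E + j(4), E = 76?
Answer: 74400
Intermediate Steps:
y = 80 (y = 76 + 4 = 80)
(y*30)*31 = (80*30)*31 = 2400*31 = 74400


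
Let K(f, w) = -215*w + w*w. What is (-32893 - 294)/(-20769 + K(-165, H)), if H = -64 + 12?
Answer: 33187/6885 ≈ 4.8202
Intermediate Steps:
H = -52
K(f, w) = w² - 215*w (K(f, w) = -215*w + w² = w² - 215*w)
(-32893 - 294)/(-20769 + K(-165, H)) = (-32893 - 294)/(-20769 - 52*(-215 - 52)) = -33187/(-20769 - 52*(-267)) = -33187/(-20769 + 13884) = -33187/(-6885) = -33187*(-1/6885) = 33187/6885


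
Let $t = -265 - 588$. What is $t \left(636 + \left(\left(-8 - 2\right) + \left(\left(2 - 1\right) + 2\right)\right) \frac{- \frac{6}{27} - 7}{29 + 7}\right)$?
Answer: $- \frac{176160707}{324} \approx -5.4371 \cdot 10^{5}$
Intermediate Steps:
$t = -853$ ($t = -265 - 588 = -853$)
$t \left(636 + \left(\left(-8 - 2\right) + \left(\left(2 - 1\right) + 2\right)\right) \frac{- \frac{6}{27} - 7}{29 + 7}\right) = - 853 \left(636 + \left(\left(-8 - 2\right) + \left(\left(2 - 1\right) + 2\right)\right) \frac{- \frac{6}{27} - 7}{29 + 7}\right) = - 853 \left(636 + \left(-10 + \left(1 + 2\right)\right) \frac{\left(-6\right) \frac{1}{27} - 7}{36}\right) = - 853 \left(636 + \left(-10 + 3\right) \left(- \frac{2}{9} - 7\right) \frac{1}{36}\right) = - 853 \left(636 - 7 \left(\left(- \frac{65}{9}\right) \frac{1}{36}\right)\right) = - 853 \left(636 - - \frac{455}{324}\right) = - 853 \left(636 + \frac{455}{324}\right) = \left(-853\right) \frac{206519}{324} = - \frac{176160707}{324}$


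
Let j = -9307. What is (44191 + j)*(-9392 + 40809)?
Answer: 1095950628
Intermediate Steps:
(44191 + j)*(-9392 + 40809) = (44191 - 9307)*(-9392 + 40809) = 34884*31417 = 1095950628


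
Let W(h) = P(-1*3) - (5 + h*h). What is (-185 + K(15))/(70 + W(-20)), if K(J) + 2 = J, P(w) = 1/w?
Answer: 258/503 ≈ 0.51292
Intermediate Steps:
K(J) = -2 + J
W(h) = -16/3 - h² (W(h) = 1/(-1*3) - (5 + h*h) = 1/(-3) - (5 + h²) = -⅓ + (-5 - h²) = -16/3 - h²)
(-185 + K(15))/(70 + W(-20)) = (-185 + (-2 + 15))/(70 + (-16/3 - 1*(-20)²)) = (-185 + 13)/(70 + (-16/3 - 1*400)) = -172/(70 + (-16/3 - 400)) = -172/(70 - 1216/3) = -172/(-1006/3) = -172*(-3/1006) = 258/503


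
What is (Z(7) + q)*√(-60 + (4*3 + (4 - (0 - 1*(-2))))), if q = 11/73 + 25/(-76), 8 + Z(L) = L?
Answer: -6537*I*√46/5548 ≈ -7.9914*I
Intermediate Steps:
Z(L) = -8 + L
q = -989/5548 (q = 11*(1/73) + 25*(-1/76) = 11/73 - 25/76 = -989/5548 ≈ -0.17826)
(Z(7) + q)*√(-60 + (4*3 + (4 - (0 - 1*(-2))))) = ((-8 + 7) - 989/5548)*√(-60 + (4*3 + (4 - (0 - 1*(-2))))) = (-1 - 989/5548)*√(-60 + (12 + (4 - (0 + 2)))) = -6537*√(-60 + (12 + (4 - 1*2)))/5548 = -6537*√(-60 + (12 + (4 - 2)))/5548 = -6537*√(-60 + (12 + 2))/5548 = -6537*√(-60 + 14)/5548 = -6537*I*√46/5548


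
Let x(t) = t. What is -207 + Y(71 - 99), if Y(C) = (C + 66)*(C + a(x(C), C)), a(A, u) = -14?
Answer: -1803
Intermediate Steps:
Y(C) = (-14 + C)*(66 + C) (Y(C) = (C + 66)*(C - 14) = (66 + C)*(-14 + C) = (-14 + C)*(66 + C))
-207 + Y(71 - 99) = -207 + (-924 + (71 - 99)**2 + 52*(71 - 99)) = -207 + (-924 + (-28)**2 + 52*(-28)) = -207 + (-924 + 784 - 1456) = -207 - 1596 = -1803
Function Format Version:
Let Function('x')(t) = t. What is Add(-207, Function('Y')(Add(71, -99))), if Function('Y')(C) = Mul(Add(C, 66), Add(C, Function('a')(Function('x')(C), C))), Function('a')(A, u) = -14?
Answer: -1803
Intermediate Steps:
Function('Y')(C) = Mul(Add(-14, C), Add(66, C)) (Function('Y')(C) = Mul(Add(C, 66), Add(C, -14)) = Mul(Add(66, C), Add(-14, C)) = Mul(Add(-14, C), Add(66, C)))
Add(-207, Function('Y')(Add(71, -99))) = Add(-207, Add(-924, Pow(Add(71, -99), 2), Mul(52, Add(71, -99)))) = Add(-207, Add(-924, Pow(-28, 2), Mul(52, -28))) = Add(-207, Add(-924, 784, -1456)) = Add(-207, -1596) = -1803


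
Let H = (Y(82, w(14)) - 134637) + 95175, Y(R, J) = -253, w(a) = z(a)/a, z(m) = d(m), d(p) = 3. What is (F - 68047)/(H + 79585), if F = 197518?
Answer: 43157/13290 ≈ 3.2473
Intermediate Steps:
z(m) = 3
w(a) = 3/a
H = -39715 (H = (-253 - 134637) + 95175 = -134890 + 95175 = -39715)
(F - 68047)/(H + 79585) = (197518 - 68047)/(-39715 + 79585) = 129471/39870 = 129471*(1/39870) = 43157/13290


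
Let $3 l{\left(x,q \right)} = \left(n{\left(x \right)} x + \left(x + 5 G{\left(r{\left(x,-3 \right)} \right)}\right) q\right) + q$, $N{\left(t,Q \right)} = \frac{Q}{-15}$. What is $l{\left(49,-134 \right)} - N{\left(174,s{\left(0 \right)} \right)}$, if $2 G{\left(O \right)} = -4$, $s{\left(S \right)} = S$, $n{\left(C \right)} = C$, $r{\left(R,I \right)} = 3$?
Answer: $- \frac{2959}{3} \approx -986.33$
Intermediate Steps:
$G{\left(O \right)} = -2$ ($G{\left(O \right)} = \frac{1}{2} \left(-4\right) = -2$)
$N{\left(t,Q \right)} = - \frac{Q}{15}$ ($N{\left(t,Q \right)} = Q \left(- \frac{1}{15}\right) = - \frac{Q}{15}$)
$l{\left(x,q \right)} = \frac{q}{3} + \frac{x^{2}}{3} + \frac{q \left(-10 + x\right)}{3}$ ($l{\left(x,q \right)} = \frac{\left(x x + \left(x + 5 \left(-2\right)\right) q\right) + q}{3} = \frac{\left(x^{2} + \left(x - 10\right) q\right) + q}{3} = \frac{\left(x^{2} + \left(-10 + x\right) q\right) + q}{3} = \frac{\left(x^{2} + q \left(-10 + x\right)\right) + q}{3} = \frac{q + x^{2} + q \left(-10 + x\right)}{3} = \frac{q}{3} + \frac{x^{2}}{3} + \frac{q \left(-10 + x\right)}{3}$)
$l{\left(49,-134 \right)} - N{\left(174,s{\left(0 \right)} \right)} = \left(\left(-3\right) \left(-134\right) + \frac{49^{2}}{3} + \frac{1}{3} \left(-134\right) 49\right) - \left(- \frac{1}{15}\right) 0 = \left(402 + \frac{1}{3} \cdot 2401 - \frac{6566}{3}\right) - 0 = \left(402 + \frac{2401}{3} - \frac{6566}{3}\right) + 0 = - \frac{2959}{3} + 0 = - \frac{2959}{3}$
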